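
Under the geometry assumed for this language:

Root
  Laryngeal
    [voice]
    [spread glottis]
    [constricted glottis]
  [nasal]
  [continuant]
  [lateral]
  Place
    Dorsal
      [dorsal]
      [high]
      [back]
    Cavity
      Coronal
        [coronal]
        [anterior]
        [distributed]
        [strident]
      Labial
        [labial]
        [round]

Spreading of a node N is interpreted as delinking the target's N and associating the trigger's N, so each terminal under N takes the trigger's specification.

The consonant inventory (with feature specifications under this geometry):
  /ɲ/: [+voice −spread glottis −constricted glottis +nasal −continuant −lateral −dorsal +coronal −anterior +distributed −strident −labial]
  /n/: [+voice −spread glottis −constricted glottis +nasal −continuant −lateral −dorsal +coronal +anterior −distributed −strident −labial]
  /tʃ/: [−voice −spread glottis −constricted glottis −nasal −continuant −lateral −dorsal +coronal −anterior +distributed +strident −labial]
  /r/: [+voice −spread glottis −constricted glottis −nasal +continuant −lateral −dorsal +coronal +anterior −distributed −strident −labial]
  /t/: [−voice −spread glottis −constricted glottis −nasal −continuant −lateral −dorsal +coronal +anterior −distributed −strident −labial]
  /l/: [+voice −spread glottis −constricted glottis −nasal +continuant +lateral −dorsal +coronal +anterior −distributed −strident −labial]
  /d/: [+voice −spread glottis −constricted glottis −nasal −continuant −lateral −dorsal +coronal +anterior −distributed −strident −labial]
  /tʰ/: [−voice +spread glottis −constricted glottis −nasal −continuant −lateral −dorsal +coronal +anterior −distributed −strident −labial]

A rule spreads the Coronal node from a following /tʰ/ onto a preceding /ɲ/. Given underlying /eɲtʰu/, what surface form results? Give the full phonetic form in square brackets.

Coronal immediately or transitively dominates [coronal], [anterior], [distributed], [strident].
The target acquires /tʰ/'s values for everything under Coronal — [+coronal], [+anterior], [−distributed], [−strident] — while keeping its own [voice], [spread glottis], [constricted glottis], ….
Among the inventory, only /n/ has exactly this specification, giving the surface form [entʰu].

[entʰu]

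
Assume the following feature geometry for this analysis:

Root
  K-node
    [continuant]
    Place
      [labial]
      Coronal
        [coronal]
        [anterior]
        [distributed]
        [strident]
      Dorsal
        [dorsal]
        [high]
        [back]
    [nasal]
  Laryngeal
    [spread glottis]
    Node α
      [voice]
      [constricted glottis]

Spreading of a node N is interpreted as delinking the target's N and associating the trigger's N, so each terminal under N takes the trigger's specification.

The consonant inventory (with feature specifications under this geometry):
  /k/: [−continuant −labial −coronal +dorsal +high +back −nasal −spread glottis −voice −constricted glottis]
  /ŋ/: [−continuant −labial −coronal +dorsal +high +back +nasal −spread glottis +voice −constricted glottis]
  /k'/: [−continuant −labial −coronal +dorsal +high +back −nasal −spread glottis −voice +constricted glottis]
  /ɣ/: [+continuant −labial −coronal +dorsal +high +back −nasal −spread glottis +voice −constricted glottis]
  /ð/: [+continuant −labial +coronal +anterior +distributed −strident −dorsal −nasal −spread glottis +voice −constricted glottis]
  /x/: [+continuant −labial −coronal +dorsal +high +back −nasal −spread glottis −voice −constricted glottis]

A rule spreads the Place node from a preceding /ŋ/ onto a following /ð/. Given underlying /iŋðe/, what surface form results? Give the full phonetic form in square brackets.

[iŋɣe]

The Place node dominates the terminals [labial], [coronal], [anterior], [distributed], [strident], [dorsal], [high], [back].
The target acquires /ŋ/'s values for everything under Place — [−labial], [−coronal], [+dorsal], [+high], [+back] — while keeping its own [continuant], [nasal], [spread glottis], ….
The resulting bundle matches /ɣ/ in the inventory; substituting it for /ð/ gives [iŋɣe].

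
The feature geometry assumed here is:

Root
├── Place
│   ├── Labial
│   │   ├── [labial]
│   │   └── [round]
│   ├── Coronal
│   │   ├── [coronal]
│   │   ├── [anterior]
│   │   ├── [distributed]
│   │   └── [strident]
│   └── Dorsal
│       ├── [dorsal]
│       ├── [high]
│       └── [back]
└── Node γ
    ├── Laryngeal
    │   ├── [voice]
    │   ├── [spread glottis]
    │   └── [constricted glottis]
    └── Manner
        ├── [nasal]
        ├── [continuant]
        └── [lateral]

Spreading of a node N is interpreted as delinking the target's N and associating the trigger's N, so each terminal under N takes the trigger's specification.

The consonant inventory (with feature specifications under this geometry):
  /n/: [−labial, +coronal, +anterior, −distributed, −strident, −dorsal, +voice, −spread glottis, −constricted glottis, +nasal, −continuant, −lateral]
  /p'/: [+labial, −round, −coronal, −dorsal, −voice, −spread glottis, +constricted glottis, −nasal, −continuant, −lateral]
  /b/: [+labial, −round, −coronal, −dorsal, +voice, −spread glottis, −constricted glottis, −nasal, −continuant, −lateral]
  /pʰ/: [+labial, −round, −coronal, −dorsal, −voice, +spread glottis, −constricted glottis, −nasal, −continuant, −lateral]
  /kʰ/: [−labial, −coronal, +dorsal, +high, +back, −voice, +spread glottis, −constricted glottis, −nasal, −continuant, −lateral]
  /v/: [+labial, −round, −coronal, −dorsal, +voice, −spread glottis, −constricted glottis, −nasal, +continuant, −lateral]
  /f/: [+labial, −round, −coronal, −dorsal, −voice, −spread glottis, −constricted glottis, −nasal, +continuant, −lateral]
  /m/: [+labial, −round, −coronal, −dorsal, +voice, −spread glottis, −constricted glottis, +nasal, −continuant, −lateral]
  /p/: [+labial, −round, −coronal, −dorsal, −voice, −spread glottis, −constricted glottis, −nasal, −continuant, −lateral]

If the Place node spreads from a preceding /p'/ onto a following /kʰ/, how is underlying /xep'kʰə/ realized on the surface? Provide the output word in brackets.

Terminals under Place in this geometry: [labial], [round], [coronal], [anterior], [distributed], [strident], [dorsal], [high], [back].
The target acquires /p'/'s values for everything under Place — [+labial], [−round], [−coronal], [−dorsal] — while keeping its own [voice], [spread glottis], [constricted glottis], ….
Among the inventory, only /pʰ/ has exactly this specification, giving the surface form [xep'pʰə].

[xep'pʰə]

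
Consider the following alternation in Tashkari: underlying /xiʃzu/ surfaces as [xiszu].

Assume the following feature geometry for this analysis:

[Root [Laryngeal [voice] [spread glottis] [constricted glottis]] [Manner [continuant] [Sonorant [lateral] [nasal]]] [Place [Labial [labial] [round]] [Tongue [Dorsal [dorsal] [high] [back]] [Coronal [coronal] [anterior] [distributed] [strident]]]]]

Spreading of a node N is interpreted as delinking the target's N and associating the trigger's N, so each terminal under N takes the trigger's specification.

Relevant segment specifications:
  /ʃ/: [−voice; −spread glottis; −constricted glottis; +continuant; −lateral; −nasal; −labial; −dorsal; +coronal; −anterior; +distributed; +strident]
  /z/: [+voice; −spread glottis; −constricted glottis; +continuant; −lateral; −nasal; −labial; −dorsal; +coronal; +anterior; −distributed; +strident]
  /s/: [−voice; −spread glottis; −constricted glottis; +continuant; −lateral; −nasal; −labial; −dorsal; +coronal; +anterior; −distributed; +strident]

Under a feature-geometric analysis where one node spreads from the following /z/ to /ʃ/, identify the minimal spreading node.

Comparing /ʃ/ with its surface form [s], the features that change are [anterior], [distributed].
In this geometry the lowest node dominating all of them is Coronal: every daughter of Coronal dominates only a proper subset, so no lower node suffices.
If Coronal spreads, every terminal under it takes /z/'s value, producing [s] as observed.
[voice] stays as in /ʃ/ although /z/ differs there, so no node dominating it spread; among the remaining candidates Coronal is the lowest that derives the output.

Coronal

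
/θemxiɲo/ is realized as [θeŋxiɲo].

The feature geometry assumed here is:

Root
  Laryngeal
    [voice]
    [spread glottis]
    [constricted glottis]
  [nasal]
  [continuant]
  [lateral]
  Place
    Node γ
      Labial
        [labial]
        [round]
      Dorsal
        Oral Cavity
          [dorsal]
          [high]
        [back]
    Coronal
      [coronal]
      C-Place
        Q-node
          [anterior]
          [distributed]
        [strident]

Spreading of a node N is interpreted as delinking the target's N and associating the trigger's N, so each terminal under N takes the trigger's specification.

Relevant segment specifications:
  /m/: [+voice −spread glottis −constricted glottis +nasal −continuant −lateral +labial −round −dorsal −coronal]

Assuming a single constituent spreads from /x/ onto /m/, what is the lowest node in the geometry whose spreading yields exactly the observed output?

Feature comparison: [labial], [round], [dorsal], [high], [back] differ between /m/ and [ŋ]; the remaining terminals match.
Tracing each changed feature up the tree, the paths first meet at Node γ; any lower node misses at least one of them.
Delinking /m/'s Node γ and associating /x/'s Node γ gives precisely the feature bundle of [ŋ].
[nasal], [voice] stay as in /m/ although /x/ differs there, so no node dominating them spread; among the remaining candidates Node γ is the lowest that derives the output.

Node γ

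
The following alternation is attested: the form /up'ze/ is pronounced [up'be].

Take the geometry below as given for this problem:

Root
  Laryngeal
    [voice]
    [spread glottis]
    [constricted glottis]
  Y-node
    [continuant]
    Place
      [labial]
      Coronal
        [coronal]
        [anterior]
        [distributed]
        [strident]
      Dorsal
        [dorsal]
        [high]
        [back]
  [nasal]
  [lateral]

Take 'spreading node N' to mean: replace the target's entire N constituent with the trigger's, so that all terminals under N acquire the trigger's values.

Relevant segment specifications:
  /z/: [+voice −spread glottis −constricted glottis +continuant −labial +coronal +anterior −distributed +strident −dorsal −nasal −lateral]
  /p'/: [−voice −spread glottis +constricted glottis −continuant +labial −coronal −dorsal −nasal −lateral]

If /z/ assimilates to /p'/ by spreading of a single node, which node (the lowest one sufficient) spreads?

/z/ and [b] differ in [continuant], [labial], [coronal], [anterior], [distributed], [strident]; every other specified feature is identical.
The smallest constituent containing every changed terminal is Y-node — each of its daughters lacks at least one of the affected features.
Delinking /z/'s Y-node and associating /p'/'s Y-node gives precisely the feature bundle of [b].
Had Root spread, [constricted glottis], [voice] would have taken /p'/'s values; they stay as in /z/, confirming the spreading constituent is exactly Y-node.

Y-node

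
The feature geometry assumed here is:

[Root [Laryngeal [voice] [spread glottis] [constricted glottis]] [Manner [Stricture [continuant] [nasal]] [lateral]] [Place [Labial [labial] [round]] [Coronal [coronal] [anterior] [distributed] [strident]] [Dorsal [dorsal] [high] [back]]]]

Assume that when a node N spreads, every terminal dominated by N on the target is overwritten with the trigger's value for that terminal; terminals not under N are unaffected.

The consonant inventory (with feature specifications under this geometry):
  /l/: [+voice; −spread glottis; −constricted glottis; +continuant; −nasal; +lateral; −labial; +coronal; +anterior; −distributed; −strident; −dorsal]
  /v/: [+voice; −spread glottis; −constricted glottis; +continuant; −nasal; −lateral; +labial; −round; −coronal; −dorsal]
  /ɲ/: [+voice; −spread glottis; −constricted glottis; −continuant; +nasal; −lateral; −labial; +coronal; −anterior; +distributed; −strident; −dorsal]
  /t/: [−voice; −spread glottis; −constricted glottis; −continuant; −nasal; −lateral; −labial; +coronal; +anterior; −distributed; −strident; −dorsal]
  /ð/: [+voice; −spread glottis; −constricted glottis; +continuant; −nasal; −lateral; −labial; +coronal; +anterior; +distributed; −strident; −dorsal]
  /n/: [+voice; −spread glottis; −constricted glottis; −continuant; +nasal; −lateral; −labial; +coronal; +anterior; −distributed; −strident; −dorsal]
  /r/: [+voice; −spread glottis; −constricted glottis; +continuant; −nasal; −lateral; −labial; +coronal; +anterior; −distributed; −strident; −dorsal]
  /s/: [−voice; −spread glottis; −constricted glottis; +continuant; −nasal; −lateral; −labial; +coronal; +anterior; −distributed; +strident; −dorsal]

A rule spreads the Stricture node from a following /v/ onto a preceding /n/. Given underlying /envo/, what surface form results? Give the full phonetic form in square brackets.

[ervo]

Terminals under Stricture in this geometry: [continuant], [nasal].
After delinking /n/'s Stricture and linking /v/'s, the affected terminals become [+continuant], [−nasal]; [voice], [spread glottis], [constricted glottis], … (outside Stricture) are retained from /n/.
Among the inventory, only /r/ has exactly this specification, giving the surface form [ervo].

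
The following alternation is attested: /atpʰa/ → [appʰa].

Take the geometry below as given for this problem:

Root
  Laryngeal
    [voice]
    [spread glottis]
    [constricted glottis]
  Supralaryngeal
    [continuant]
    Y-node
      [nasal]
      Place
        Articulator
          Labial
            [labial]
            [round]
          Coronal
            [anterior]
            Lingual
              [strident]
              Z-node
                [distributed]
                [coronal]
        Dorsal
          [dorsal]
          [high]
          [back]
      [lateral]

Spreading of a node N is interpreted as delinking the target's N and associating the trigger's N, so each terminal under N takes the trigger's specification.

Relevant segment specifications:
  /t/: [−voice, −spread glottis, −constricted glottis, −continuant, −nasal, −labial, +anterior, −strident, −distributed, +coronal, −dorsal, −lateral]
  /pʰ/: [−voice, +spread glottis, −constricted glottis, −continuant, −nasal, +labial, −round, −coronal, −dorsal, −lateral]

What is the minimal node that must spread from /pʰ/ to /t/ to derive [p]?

Articulator

Feature comparison: [labial], [round], [coronal], [anterior], [distributed], [strident] differ between /t/ and [p]; the remaining terminals match.
The smallest constituent containing every changed terminal is Articulator — each of its daughters lacks at least one of the affected features.
Spreading Articulator from /pʰ/ overwrites each of those terminals with /pʰ/'s values, yielding exactly [p].
[spread glottis] stays as in /t/ although /pʰ/ differs there, so no node dominating it spread; among the remaining candidates Articulator is the lowest that derives the output.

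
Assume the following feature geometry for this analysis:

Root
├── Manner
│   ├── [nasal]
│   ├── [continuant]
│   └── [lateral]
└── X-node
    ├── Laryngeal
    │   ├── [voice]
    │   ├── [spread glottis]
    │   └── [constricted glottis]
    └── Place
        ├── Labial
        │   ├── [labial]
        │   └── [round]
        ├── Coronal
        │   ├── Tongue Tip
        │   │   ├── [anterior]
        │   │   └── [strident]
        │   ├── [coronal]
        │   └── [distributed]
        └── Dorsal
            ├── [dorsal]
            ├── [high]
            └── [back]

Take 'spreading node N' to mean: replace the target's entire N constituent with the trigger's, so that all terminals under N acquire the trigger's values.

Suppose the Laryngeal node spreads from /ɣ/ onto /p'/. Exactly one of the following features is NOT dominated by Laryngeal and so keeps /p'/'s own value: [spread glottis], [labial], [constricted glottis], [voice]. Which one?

[labial]

The terminals dominated by Laryngeal are [voice], [spread glottis], [constricted glottis].
Of the listed options, [spread glottis], [constricted glottis], [voice] are among these and would be overwritten by spreading Laryngeal.
But [labial] is a dependent of Labial, outside Laryngeal; it is therefore untouched by the spreading.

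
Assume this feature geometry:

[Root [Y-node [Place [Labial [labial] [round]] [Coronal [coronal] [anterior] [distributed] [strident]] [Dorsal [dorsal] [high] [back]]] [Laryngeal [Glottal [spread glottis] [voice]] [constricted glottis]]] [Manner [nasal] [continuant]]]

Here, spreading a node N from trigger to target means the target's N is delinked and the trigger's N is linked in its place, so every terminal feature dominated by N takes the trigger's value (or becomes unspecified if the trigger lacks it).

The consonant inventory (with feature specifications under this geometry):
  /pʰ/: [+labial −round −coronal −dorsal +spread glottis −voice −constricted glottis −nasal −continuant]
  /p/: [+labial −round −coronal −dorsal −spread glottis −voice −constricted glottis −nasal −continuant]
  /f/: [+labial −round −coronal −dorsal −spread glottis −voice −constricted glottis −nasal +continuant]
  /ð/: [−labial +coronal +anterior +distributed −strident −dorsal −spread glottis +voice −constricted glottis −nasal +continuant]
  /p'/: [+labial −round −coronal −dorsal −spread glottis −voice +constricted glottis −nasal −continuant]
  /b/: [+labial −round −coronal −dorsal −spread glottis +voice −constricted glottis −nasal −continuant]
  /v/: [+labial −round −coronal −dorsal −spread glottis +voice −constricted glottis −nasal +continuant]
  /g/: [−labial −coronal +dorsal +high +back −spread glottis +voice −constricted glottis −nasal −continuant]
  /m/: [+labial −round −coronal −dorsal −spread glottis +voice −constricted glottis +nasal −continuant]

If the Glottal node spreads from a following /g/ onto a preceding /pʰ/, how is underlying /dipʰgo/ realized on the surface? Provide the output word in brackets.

The Glottal node dominates the terminals [spread glottis], [voice].
Spreading Glottal from /g/ onto /pʰ/ replaces those values with /g/'s: [−spread glottis], [+voice]. Features outside Glottal ([labial], [round], [coronal], …) stay as in /pʰ/.
This feature bundle is that of [b], so /dipʰgo/ surfaces as [dibgo].

[dibgo]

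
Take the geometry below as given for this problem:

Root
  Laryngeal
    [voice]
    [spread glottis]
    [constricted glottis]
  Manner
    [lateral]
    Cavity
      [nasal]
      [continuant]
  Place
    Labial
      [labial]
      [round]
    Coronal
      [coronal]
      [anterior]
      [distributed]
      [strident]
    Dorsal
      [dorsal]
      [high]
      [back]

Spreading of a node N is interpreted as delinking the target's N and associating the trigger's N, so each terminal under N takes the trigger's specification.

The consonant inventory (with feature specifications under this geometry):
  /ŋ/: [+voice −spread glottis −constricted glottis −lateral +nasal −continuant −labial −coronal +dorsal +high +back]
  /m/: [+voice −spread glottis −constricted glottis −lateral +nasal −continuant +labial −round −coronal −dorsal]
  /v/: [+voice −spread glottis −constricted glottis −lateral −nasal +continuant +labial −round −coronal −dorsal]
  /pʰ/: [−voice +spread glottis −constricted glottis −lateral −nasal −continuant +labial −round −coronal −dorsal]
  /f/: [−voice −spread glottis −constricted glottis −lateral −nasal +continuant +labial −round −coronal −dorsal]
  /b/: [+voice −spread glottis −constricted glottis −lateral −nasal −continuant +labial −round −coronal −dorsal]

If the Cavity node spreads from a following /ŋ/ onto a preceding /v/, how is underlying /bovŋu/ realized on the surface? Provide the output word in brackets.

The Cavity node dominates the terminals [nasal], [continuant].
Spreading Cavity from /ŋ/ onto /v/ replaces those values with /ŋ/'s: [+nasal], [−continuant]. Features outside Cavity ([voice], [spread glottis], [constricted glottis], …) stay as in /v/.
Among the inventory, only /m/ has exactly this specification, giving the surface form [bomŋu].

[bomŋu]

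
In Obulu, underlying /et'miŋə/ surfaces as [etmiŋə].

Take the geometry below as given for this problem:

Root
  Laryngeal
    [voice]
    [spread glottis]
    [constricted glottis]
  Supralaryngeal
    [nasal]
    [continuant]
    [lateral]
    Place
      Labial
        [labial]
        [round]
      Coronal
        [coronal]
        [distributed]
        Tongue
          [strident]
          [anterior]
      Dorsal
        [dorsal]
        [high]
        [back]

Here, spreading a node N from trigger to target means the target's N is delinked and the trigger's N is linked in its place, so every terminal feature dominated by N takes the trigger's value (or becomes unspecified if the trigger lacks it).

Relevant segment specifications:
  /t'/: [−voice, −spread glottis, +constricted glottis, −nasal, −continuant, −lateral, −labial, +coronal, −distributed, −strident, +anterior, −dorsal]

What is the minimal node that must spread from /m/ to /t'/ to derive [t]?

Feature comparison: [constricted glottis] differs between /t'/ and [t]; the remaining terminals match.
Only a single terminal changes, and /m/ supplies the new value, so [constricted glottis] itself is the minimal spreading constituent.
Since [voice] is preserved even though /m/ disagrees there, no node above [constricted glottis] spread.

[constricted glottis]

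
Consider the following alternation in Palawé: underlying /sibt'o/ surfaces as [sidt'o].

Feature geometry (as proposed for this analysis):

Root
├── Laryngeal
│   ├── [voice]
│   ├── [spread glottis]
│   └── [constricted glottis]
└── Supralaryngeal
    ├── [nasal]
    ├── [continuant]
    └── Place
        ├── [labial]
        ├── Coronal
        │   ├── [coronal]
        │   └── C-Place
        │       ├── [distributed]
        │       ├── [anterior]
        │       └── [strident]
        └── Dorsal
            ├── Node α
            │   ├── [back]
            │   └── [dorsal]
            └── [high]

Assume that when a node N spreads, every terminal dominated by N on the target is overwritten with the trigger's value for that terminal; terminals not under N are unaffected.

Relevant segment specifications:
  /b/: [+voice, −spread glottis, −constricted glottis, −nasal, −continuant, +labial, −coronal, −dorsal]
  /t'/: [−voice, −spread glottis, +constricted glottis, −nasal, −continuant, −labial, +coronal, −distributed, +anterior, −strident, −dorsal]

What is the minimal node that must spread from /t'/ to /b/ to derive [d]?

Place

/b/ and [d] differ in [labial], [coronal], [anterior], [distributed], [strident]; every other specified feature is identical.
The smallest constituent containing every changed terminal is Place — each of its daughters lacks at least one of the affected features.
If Place spreads, every terminal under it takes /t'/'s value, producing [d] as observed.
Features on which the two segments disagree outside Place, such as [constricted glottis], [voice], are unchanged — nothing dominating them spread, and Place is the minimal sufficient constituent.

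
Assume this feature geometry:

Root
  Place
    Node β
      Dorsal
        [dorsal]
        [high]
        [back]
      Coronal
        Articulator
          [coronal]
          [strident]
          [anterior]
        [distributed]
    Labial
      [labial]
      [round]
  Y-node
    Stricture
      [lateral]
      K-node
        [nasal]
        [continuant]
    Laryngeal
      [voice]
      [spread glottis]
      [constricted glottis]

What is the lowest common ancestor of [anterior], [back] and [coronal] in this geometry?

[anterior] lies under Articulator (below Place).
[back] lies under Dorsal (below Place).
[coronal]: Root / Place / Node β / Coronal / Articulator / [coronal].
These paths first converge at Node β; no daughter of Node β dominates all 3 features, so Node β is the minimal constituent.

Node β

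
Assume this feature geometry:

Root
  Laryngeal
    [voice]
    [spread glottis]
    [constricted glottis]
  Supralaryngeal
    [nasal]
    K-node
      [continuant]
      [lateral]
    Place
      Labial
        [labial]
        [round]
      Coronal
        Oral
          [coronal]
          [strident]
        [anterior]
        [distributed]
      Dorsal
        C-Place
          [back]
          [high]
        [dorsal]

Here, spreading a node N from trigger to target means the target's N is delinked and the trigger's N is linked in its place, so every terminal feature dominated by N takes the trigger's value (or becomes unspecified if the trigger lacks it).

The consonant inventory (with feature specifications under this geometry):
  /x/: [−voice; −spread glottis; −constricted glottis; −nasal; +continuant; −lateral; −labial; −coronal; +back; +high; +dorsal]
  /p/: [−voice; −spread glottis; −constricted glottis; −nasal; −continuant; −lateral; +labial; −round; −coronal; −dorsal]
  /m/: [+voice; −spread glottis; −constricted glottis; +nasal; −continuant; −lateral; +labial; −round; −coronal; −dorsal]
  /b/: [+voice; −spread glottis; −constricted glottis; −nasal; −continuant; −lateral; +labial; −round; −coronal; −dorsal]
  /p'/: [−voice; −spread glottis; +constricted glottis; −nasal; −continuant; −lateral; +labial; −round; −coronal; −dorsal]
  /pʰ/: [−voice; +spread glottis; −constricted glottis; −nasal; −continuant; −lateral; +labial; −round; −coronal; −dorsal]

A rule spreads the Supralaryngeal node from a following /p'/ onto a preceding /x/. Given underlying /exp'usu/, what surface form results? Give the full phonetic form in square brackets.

Terminals under Supralaryngeal in this geometry: [nasal], [continuant], [lateral], [labial], [round], [coronal], [strident], [anterior], [distributed], [back], [high], [dorsal].
The target acquires /p'/'s values for everything under Supralaryngeal — [−nasal], [−continuant], [−lateral], [+labial], [−round], [−coronal], [−dorsal] — while keeping its own [voice], [spread glottis], [constricted glottis].
Among the inventory, only /p/ has exactly this specification, giving the surface form [epp'usu].

[epp'usu]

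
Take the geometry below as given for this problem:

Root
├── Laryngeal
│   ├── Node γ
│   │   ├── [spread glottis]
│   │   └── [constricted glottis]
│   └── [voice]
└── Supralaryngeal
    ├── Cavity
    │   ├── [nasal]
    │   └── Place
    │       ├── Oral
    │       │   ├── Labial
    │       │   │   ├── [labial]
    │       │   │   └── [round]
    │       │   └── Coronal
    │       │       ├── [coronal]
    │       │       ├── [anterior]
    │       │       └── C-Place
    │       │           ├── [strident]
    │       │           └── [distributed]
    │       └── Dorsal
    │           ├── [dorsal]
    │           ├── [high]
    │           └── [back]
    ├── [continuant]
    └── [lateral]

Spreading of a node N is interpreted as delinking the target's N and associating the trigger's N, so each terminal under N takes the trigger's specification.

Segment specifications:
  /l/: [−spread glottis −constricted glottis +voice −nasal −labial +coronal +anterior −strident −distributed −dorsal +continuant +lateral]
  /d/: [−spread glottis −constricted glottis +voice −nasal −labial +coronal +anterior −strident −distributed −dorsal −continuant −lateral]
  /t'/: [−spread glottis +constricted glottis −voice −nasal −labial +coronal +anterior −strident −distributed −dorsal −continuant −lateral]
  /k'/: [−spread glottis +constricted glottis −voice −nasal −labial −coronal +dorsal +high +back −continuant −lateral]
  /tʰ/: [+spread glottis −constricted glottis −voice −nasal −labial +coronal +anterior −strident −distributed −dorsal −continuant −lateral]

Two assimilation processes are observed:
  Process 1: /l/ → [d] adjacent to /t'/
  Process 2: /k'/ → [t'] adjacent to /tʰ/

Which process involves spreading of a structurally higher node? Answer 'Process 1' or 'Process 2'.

Process 1

Process 1 alters [continuant], [lateral]; the lowest common ancestor is Supralaryngeal (depth 1 from Root).
Process 2 alters [coronal], [anterior], [distributed], [strident], [dorsal], [high], [back]; the lowest common ancestor is Place (depth 3 from Root).
Depth 1 < depth 3; Process 1 involves the structurally higher constituent Supralaryngeal.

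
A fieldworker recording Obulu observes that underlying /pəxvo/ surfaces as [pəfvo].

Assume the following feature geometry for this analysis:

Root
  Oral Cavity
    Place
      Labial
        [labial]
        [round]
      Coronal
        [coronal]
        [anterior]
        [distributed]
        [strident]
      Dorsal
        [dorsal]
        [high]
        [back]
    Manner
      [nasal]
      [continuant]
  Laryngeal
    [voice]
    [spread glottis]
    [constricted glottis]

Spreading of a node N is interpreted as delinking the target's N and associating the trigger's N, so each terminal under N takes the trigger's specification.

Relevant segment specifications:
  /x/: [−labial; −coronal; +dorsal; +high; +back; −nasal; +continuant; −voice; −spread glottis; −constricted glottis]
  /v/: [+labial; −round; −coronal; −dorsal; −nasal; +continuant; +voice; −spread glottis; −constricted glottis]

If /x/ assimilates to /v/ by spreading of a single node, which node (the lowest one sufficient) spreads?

Place

Feature comparison: [labial], [round], [dorsal], [high], [back] differ between /x/ and [f]; the remaining terminals match.
Tracing each changed feature up the tree, the paths first meet at Place; any lower node misses at least one of them.
Delinking /x/'s Place and associating /v/'s Place gives precisely the feature bundle of [f].
[voice] stays as in /x/ although /v/ differs there, so no node dominating it spread; among the remaining candidates Place is the lowest that derives the output.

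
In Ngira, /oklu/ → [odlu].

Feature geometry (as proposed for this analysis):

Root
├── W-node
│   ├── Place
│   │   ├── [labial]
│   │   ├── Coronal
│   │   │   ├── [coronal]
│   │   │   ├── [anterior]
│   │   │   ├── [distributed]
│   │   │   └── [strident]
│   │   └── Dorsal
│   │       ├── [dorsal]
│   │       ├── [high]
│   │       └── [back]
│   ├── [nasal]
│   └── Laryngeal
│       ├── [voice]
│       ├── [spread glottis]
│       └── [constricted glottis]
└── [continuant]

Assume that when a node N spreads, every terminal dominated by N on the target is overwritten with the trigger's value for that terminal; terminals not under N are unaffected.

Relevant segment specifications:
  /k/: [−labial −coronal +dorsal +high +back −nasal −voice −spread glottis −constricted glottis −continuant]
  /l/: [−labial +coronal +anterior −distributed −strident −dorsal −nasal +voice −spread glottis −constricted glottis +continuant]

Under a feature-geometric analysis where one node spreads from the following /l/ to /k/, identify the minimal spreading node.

W-node

Comparing /k/ with its surface form [d], the features that change are [voice], [coronal], [anterior], [distributed], [strident], [dorsal], [high], [back].
Tracing each changed feature up the tree, the paths first meet at W-node; any lower node misses at least one of them.
Spreading W-node from /l/ overwrites each of those terminals with /l/'s values, yielding exactly [d].
[continuant] — on which /l/ differs from /k/ — is unchanged, so Root cannot have spread; the constituent is no larger than W-node.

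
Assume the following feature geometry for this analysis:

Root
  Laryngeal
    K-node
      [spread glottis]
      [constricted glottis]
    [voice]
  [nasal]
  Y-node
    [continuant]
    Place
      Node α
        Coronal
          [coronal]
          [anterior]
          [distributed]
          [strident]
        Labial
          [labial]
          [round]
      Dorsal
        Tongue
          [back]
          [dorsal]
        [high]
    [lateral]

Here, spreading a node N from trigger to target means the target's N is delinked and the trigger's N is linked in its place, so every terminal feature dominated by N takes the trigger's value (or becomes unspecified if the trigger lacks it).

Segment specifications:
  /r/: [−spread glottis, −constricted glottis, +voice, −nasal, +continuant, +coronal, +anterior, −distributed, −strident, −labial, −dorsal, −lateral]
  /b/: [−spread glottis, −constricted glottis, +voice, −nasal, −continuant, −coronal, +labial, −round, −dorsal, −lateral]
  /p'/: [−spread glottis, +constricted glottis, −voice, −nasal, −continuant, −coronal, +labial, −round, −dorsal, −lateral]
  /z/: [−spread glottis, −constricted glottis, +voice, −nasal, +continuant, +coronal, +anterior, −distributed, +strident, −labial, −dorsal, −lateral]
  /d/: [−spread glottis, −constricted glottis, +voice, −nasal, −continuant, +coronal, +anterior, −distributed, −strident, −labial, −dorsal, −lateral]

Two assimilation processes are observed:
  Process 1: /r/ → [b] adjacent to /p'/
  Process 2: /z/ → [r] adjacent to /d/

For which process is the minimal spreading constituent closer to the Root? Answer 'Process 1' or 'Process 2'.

Process 1

In Process 1, [continuant], [labial], [round], [coronal], [anterior], [distributed], [strident] change, so the minimal spreading node is Y-node at depth 1.
Process 2 alters [strident]; the lowest dominating node is [strident] (depth 5 from Root).
Y-node is closer to Root than [strident], so Process 1 spreads the higher node.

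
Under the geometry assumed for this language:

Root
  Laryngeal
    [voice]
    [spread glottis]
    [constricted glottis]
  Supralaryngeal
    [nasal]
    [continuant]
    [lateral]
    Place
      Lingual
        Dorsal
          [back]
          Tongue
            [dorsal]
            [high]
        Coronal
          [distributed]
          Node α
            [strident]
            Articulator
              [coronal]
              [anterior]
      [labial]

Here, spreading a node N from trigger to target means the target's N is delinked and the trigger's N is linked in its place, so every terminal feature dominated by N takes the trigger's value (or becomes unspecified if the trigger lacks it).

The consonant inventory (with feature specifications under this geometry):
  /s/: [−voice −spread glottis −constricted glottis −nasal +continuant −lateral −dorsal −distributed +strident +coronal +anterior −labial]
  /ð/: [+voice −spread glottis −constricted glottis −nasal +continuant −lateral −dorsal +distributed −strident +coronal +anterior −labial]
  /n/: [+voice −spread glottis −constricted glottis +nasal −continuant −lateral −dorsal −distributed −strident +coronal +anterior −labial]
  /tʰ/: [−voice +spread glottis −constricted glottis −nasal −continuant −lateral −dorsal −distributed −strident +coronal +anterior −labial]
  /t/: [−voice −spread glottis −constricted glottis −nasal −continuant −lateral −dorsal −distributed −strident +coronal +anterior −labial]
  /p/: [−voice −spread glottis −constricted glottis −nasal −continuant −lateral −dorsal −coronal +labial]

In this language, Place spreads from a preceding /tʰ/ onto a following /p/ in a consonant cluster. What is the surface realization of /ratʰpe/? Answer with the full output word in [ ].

The Place node dominates the terminals [back], [dorsal], [high], [distributed], [strident], [coronal], [anterior], [labial].
The target acquires /tʰ/'s values for everything under Place — [−dorsal], [−distributed], [−strident], [+coronal], [+anterior], [−labial] — while keeping its own [voice], [spread glottis], [constricted glottis], ….
The resulting bundle matches /t/ in the inventory; substituting it for /p/ gives [ratʰte].

[ratʰte]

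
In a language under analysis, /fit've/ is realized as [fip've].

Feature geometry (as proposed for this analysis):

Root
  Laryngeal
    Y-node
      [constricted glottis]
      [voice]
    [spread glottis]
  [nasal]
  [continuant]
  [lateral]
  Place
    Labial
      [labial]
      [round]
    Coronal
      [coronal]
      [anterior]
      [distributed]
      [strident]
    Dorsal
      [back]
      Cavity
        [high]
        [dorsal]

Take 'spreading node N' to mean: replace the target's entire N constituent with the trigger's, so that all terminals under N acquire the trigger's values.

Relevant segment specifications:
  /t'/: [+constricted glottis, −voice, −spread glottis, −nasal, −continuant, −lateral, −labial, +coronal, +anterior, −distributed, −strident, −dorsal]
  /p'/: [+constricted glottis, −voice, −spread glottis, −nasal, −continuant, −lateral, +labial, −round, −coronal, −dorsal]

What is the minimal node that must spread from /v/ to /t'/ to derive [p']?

/t'/ and [p'] differ in [labial], [round], [coronal], [anterior], [distributed], [strident]; every other specified feature is identical.
In this geometry the lowest node dominating all of them is Place: every daughter of Place dominates only a proper subset, so no lower node suffices.
Spreading Place from /v/ overwrites each of those terminals with /v/'s values, yielding exactly [p'].
Since [continuant], [voice] are preserved even though /v/ disagrees there, no node above Place spread.

Place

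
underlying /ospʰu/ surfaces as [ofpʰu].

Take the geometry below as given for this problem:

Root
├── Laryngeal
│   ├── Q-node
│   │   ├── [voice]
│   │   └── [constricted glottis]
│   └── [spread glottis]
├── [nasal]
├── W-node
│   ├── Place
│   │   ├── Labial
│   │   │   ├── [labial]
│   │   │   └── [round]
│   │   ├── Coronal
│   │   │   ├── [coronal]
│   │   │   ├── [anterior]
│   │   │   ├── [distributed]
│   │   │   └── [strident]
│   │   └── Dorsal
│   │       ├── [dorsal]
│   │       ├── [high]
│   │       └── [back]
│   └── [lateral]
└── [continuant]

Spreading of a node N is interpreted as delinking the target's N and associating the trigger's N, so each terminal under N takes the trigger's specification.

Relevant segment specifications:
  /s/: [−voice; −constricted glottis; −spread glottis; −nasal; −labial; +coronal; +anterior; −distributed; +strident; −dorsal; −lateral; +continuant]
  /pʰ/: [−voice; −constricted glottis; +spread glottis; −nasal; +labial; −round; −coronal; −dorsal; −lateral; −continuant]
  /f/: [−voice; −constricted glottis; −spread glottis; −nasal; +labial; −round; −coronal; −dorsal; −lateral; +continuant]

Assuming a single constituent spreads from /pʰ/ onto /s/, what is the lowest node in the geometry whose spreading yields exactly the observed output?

Comparing /s/ with its surface form [f], the features that change are [labial], [round], [coronal], [anterior], [distributed], [strident].
These terminals are all dominated by Place, and no proper subconstituent of Place covers them all; Place is their lowest common ancestor.
If Place spreads, every terminal under it takes /pʰ/'s value, producing [f] as observed.
Features on which the two segments disagree outside Place, such as [continuant], [spread glottis], are unchanged — nothing dominating them spread, and Place is the minimal sufficient constituent.

Place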